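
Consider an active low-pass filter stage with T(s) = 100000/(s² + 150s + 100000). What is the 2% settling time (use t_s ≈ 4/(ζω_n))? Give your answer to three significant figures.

Matching coefficients with s² + 2ζω_n s + ω_n² gives ω_n² = 100000 ⇒ ω_n = 316 rad/s, and ζ = 150/(2ω_n) = 0.237.
t_s ≈ 4/(ζω_n) = 4/(0.237·316) = 0.0533 s.

t_s ≈ 0.0533 s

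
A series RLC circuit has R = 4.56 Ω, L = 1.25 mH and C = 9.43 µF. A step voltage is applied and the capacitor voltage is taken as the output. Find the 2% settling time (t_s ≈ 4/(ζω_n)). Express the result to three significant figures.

For a series RLC circuit (capacitor voltage as output), ω_n = 1/√(LC) = 1/√(1.25 mH · 9.43 µF) = 9210 rad/s.
ζ = (R/2)·√(C/L) = (4.56/2)·√(9.43 µF/1.25 mH) = 0.198.
t_s ≈ 4/(ζω_n) = 0.00219 s.

t_s ≈ 0.00219 s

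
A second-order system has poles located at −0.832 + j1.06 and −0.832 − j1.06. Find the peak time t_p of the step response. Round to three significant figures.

t_p = π/ω_d with ω_d = 1.06 (the imaginary part), so t_p = 2.96 s.

t_p ≈ 2.96 s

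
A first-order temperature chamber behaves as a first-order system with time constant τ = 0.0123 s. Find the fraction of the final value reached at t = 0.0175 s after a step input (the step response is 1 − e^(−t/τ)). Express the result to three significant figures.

y(t)/y_∞ = 1 − e^(−t/τ) = 1 − e^(−0.0175/0.0123) = 1 − e^(−1.42) = 0.759.

y/y_∞ ≈ 0.759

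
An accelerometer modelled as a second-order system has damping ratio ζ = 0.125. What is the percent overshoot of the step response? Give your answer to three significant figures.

For an underdamped second-order system, %OS = 100·exp(−πζ/√(1−ζ²)).
πζ/√(1−ζ²) = π·0.125/√(1−0.0156) = 0.3958, so %OS = 100·e^(−0.3958) = 67.3%.

%OS ≈ 67.3%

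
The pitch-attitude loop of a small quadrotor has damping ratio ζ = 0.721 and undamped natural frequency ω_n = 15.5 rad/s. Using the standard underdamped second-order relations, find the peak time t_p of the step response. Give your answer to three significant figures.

The damped frequency is ω_d = ω_n√(1−ζ²) = 15.5·√(1−0.520) = 10.7 rad/s.
Peak time t_p = π/ω_d = π/10.7 = 0.292 s.

t_p ≈ 0.292 s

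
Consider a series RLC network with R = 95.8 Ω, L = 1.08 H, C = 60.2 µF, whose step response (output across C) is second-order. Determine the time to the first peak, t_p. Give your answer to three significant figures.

t_p ≈ 0.0271 s

For a series RLC circuit (capacitor voltage as output), ω_n = 1/√(LC) = 1/√(1.08 H · 60.2 µF) = 124 rad/s.
ζ = (R/2)·√(C/L) = (95.8/2)·√(60.2 µF/1.08 H) = 0.358.
ω_d = 124·√(1 − 0.358²) = 116 rad/s. t_p = π/ω_d = 0.0271 s.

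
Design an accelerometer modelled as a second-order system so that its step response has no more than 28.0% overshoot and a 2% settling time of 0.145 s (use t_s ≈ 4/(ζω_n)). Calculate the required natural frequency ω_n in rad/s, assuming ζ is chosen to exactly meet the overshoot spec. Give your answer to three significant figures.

ζ = −ln(OS)/√(π² + (ln OS)²). With OS = 0.280, ln OS = −1.273 and ζ = 1.273/3.390 = 0.376.
Then ω_n = 4/(ζ t_s) = 4/(0.376 × 0.145) = 73.5 rad/s.

ω_n ≈ 73.5 rad/s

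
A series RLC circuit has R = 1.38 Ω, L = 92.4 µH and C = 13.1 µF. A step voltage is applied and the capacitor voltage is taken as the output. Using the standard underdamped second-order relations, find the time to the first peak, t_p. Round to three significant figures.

For a series RLC circuit (capacitor voltage as output), ω_n = 1/√(LC) = 1/√(92.4 µH · 13.1 µF) = 28700 rad/s.
ζ = (R/2)·√(C/L) = (1.38/2)·√(13.1 µF/92.4 µH) = 0.260.
ω_d = 28700·√(1 − 0.260²) = 27800 rad/s. t_p = π/ω_d = 0.000113 s.

t_p ≈ 0.000113 s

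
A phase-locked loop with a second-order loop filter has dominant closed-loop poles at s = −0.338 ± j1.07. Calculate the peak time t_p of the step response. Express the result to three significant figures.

t_p = π/ω_d with ω_d = 1.07 (the imaginary part), so t_p = 2.94 s.

t_p ≈ 2.94 s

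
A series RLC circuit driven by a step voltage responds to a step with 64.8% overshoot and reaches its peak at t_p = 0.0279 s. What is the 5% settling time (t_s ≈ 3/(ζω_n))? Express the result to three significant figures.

t_s ≈ 0.193 s

The overshoot fixes ζ = −ln(OS)/√(π²+ln²(OS)) = 0.137.
t_p = π/ω_d ⇒ ω_d = 113 rad/s; then ω_n = ω_d/√(1−ζ²) = 114 rad/s.
t_s ≈ 3/(ζω_n) = 3/(0.137·114) = 0.193 s.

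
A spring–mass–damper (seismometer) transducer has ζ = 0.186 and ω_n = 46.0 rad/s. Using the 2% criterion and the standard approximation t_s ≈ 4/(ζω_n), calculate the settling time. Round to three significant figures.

t_s ≈ 0.468 s

t_s ≈ 4/(ζω_n) = 4/(0.186 × 46.0) = 0.468 s.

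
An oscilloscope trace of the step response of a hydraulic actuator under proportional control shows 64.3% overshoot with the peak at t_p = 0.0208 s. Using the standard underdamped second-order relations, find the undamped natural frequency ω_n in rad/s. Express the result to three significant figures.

ω_n ≈ 153 rad/s

The overshoot fixes ζ = −ln(OS)/√(π²+ln²(OS)) = 0.139.
t_p = π/ω_d ⇒ ω_d = 151 rad/s; then ω_n = ω_d/√(1−ζ²) = 153 rad/s.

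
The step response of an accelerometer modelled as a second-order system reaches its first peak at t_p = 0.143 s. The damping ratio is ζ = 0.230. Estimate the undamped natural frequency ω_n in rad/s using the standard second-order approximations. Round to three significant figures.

Peak time t_p = π/ω_d, so ω_d = π/t_p = π/0.143 = 22.0 rad/s.
ω_n = ω_d/√(1−ζ²) = 22.0/√0.947 = 22.6 rad/s.

ω_n ≈ 22.6 rad/s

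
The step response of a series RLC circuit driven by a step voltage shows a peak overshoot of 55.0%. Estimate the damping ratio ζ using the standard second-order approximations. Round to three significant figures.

ζ = −ln(OS)/√(π² + (ln OS)²). With OS = 0.550, ln OS = −0.5978 and ζ = 0.5978/3.198 = 0.187.

ζ ≈ 0.187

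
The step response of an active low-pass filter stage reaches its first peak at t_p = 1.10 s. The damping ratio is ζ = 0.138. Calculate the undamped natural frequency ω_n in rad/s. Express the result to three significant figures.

Peak time t_p = π/ω_d, so ω_d = π/t_p = π/1.10 = 2.86 rad/s.
ω_n = ω_d/√(1−ζ²) = 2.86/√0.981 = 2.88 rad/s.

ω_n ≈ 2.88 rad/s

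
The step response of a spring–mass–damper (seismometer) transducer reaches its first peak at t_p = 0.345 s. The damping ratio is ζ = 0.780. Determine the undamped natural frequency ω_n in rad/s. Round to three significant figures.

ω_n ≈ 14.6 rad/s

Peak time t_p = π/ω_d, so ω_d = π/t_p = π/0.345 = 9.11 rad/s.
ω_n = ω_d/√(1−ζ²) = 9.11/√0.392 = 14.6 rad/s.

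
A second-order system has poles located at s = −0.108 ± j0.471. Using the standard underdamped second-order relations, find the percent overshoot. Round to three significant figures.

%OS ≈ 48.7%

The poles are at −σ ± jω_d with σ = 0.108 and ω_d = 0.471, so ω_n = √(σ²+ω_d²) = 0.483 rad/s and ζ = σ/ω_n = 0.223.
Overshoot: exp(−π·0.223/√(1−0.223²)) = 0.487, i.e. 48.7%.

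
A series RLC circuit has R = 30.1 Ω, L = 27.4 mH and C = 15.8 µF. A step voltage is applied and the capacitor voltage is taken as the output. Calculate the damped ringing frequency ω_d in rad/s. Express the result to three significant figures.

ω_d ≈ 1420 rad/s

For a series RLC circuit (capacitor voltage as output), ω_n = 1/√(LC) = 1/√(27.4 mH · 15.8 µF) = 1520 rad/s.
ζ = (R/2)·√(C/L) = (30.1/2)·√(15.8 µF/27.4 mH) = 0.361.
ω_d = 1520·√(1 − 0.361²) = 1420 rad/s.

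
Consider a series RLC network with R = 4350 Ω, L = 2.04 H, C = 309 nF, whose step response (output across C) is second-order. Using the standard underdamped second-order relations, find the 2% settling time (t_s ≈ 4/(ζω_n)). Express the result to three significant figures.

For a series RLC circuit (capacitor voltage as output), ω_n = 1/√(LC) = 1/√(2.04 H · 309 nF) = 1260 rad/s.
ζ = (R/2)·√(C/L) = (4350/2)·√(309 nF/2.04 H) = 0.846.
t_s ≈ 4/(ζω_n) = 0.00375 s.

t_s ≈ 0.00375 s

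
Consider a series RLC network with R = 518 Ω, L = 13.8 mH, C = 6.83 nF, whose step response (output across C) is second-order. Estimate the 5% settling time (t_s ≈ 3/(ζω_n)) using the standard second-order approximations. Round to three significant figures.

For a series RLC circuit (capacitor voltage as output), ω_n = 1/√(LC) = 1/√(13.8 mH · 6.83 nF) = 103000 rad/s.
ζ = (R/2)·√(C/L) = (518/2)·√(6.83 nF/13.8 mH) = 0.182.
t_s ≈ 3/(ζω_n) = 0.000160 s.

t_s ≈ 0.000160 s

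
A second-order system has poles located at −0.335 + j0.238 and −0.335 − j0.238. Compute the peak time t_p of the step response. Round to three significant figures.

t_p = π/ω_d with ω_d = 0.238 (the imaginary part), so t_p = 13.2 s.

t_p ≈ 13.2 s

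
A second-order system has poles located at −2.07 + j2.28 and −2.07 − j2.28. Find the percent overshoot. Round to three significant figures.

%OS ≈ 5.77%

The poles are at −σ ± jω_d with σ = 2.07 and ω_d = 2.28, so ω_n = √(σ²+ω_d²) = 3.08 rad/s and ζ = σ/ω_n = 0.672.
%OS = 100 e^{−πζ/√(1−ζ²)} with ζ = 0.672 gives 5.77%.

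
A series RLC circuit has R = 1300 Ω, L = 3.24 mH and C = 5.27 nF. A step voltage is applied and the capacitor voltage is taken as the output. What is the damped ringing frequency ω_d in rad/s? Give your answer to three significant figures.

ω_d ≈ 135000 rad/s

For a series RLC circuit (capacitor voltage as output), ω_n = 1/√(LC) = 1/√(3.24 mH · 5.27 nF) = 242000 rad/s.
ζ = (R/2)·√(C/L) = (1300/2)·√(5.27 nF/3.24 mH) = 0.829.
ω_d = 242000·√(1 − 0.829²) = 135000 rad/s.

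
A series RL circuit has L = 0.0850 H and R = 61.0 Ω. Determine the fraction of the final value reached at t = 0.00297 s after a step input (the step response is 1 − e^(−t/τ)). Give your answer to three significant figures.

y/y_∞ ≈ 0.881

τ = L/R = 0.0850/61.0 = 0.00139 s.
y(t)/y_∞ = 1 − e^(−t/τ) = 1 − e^(−0.00297/0.00139) = 1 − e^(−2.13) = 0.881.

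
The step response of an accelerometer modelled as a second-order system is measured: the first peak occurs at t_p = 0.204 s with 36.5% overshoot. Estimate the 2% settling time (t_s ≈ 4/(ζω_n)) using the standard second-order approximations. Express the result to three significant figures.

t_s ≈ 0.810 s

ζ from %OS: ζ = |ln 0.365|/√(π²+ln²0.365) = 0.305.
t_p = π/ω_d ⇒ ω_d = 15.4 rad/s; then ω_n = ω_d/√(1−ζ²) = 16.2 rad/s.
t_s ≈ 4/(ζω_n) = 4/(0.305·16.2) = 0.810 s.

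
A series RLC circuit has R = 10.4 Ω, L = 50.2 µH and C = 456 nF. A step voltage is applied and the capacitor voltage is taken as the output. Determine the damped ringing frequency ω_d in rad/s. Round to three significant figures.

For a series RLC circuit (capacitor voltage as output), ω_n = 1/√(LC) = 1/√(50.2 µH · 456 nF) = 209000 rad/s.
ζ = (R/2)·√(C/L) = (10.4/2)·√(456 nF/50.2 µH) = 0.496.
ω_d = 209000·√(1 − 0.496²) = 182000 rad/s.

ω_d ≈ 182000 rad/s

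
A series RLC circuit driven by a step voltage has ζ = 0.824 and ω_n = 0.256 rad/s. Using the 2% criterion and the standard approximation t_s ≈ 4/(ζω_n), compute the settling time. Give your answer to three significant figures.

t_s ≈ 4/(ζω_n) = 4/(0.824 × 0.256) = 19.0 s.

t_s ≈ 19.0 s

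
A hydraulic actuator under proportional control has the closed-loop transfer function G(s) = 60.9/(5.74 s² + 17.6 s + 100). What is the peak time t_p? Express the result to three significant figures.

t_p ≈ 0.809 s

Dividing through by 5.74: denominator becomes s² + 3.066 s + 17.42.
So ω_n = √17.42 = 4.17 rad/s and ζ = 3.066/(2·4.17) = 0.367.
ω_d = ω_n√(1−ζ²) = 3.88 rad/s. t_p = π/ω_d = 0.809 s.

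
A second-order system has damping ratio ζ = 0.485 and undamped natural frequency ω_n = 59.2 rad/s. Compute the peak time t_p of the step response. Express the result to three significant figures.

The damped frequency is ω_d = ω_n√(1−ζ²) = 59.2·√(1−0.235) = 51.8 rad/s.
Peak time t_p = π/ω_d = π/51.8 = 0.0607 s.

t_p ≈ 0.0607 s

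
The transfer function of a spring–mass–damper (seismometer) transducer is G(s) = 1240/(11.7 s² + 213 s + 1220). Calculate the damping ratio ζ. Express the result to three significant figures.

ζ ≈ 0.891

Dividing through by 11.7: denominator becomes s² + 18.21 s + 104.3.
So ω_n = √104.3 = 10.2 rad/s and ζ = 18.21/(2·10.2) = 0.891.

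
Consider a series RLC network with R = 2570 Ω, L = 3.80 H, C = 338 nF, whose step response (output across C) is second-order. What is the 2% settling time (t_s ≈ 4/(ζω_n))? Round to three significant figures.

For a series RLC circuit (capacitor voltage as output), ω_n = 1/√(LC) = 1/√(3.80 H · 338 nF) = 882 rad/s.
ζ = (R/2)·√(C/L) = (2570/2)·√(338 nF/3.80 H) = 0.383.
t_s ≈ 4/(ζω_n) = 0.0118 s.

t_s ≈ 0.0118 s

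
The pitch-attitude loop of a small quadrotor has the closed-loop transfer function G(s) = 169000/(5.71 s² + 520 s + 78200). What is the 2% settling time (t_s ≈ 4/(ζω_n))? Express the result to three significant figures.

t_s ≈ 0.0878 s

Dividing through by 5.71: denominator becomes s² + 91.07 s + 13700.
So ω_n = √13700 = 117 rad/s and ζ = 91.07/(2·117) = 0.389.
t_s ≈ 4/(ζω_n) = 0.0878 s.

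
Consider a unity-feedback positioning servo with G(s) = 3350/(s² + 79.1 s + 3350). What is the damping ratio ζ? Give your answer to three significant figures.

ω_n = √3350 = 57.9 rad/s; ζ = 79.1/(2·57.9) = 0.683.

ζ ≈ 0.683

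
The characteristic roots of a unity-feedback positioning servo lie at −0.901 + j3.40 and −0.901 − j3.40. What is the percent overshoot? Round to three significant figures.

%OS ≈ 43.5%

The poles are at −σ ± jω_d with σ = 0.901 and ω_d = 3.40, so ω_n = √(σ²+ω_d²) = 3.52 rad/s and ζ = σ/ω_n = 0.256.
Overshoot: exp(−π·0.256/√(1−0.256²)) = 0.435, i.e. 43.5%.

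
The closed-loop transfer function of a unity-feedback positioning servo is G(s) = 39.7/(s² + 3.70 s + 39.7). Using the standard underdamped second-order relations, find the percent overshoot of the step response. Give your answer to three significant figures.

ω_n = √39.7 = 6.30 rad/s; ζ = 3.70/(2·6.30) = 0.294.
%OS = 100 e^{−πζ/√(1−ζ²)} with ζ = 0.294 gives 38.1%.

%OS ≈ 38.1%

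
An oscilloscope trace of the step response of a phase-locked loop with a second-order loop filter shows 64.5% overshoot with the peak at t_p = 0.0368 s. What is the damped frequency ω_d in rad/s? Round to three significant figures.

t_p = π/ω_d, so ω_d = π/0.0368 = 85.4 rad/s.

ω_d ≈ 85.4 rad/s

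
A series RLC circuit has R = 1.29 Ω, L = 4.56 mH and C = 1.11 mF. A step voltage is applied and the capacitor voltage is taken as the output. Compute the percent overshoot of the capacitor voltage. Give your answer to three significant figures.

For a series RLC circuit (capacitor voltage as output), ω_n = 1/√(LC) = 1/√(4.56 mH · 1.11 mF) = 444 rad/s.
ζ = (R/2)·√(C/L) = (1.29/2)·√(1.11 mF/4.56 mH) = 0.318.
Overshoot: exp(−π·0.318/√(1−0.318²)) = 0.348, i.e. 34.8%.

%OS ≈ 34.8%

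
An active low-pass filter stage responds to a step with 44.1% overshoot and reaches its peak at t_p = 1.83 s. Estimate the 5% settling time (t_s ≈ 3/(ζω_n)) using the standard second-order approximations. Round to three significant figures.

ζ from %OS: ζ = |ln 0.441|/√(π²+ln²0.441) = 0.252.
t_p = π/ω_d ⇒ ω_d = 1.72 rad/s; then ω_n = ω_d/√(1−ζ²) = 1.77 rad/s.
t_s ≈ 3/(ζω_n) = 3/(0.252·1.77) = 6.71 s.

t_s ≈ 6.71 s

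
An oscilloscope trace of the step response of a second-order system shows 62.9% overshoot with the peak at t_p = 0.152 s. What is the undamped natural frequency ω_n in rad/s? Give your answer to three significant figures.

From the overshoot, ζ = −ln(OS)/√(π²+ln²(OS)) = 0.146.
t_p = π/ω_d ⇒ ω_d = 20.7 rad/s; then ω_n = ω_d/√(1−ζ²) = 20.9 rad/s.

ω_n ≈ 20.9 rad/s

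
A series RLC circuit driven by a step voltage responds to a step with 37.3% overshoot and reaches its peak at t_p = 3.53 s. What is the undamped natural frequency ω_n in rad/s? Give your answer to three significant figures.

ω_n ≈ 0.933 rad/s

The overshoot fixes ζ = −ln(OS)/√(π²+ln²(OS)) = 0.300.
From t_p = π/ω_d, ω_d = π/3.53 = 0.890 rad/s, so ω_n = ω_d/√(1−ζ²) = 0.933 rad/s.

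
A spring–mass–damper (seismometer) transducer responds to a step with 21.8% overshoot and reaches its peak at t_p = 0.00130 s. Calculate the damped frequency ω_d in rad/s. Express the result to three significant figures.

t_p = π/ω_d, so ω_d = π/0.00130 = 2420 rad/s.

ω_d ≈ 2420 rad/s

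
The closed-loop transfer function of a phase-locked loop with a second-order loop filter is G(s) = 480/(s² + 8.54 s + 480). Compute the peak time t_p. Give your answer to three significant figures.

Matching coefficients with s² + 2ζω_n s + ω_n² gives ω_n² = 480 ⇒ ω_n = 21.9 rad/s, and ζ = 8.54/(2ω_n) = 0.195.
ω_d = ω_n√(1−ζ²) = 21.5 rad/s. Then t_p = π/ω_d = 0.146 s.

t_p ≈ 0.146 s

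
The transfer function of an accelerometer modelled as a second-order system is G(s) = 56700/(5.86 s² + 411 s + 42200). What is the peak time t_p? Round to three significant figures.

Dividing through by 5.86: denominator becomes s² + 70.14 s + 7201.
So ω_n = √7201 = 84.9 rad/s and ζ = 70.14/(2·84.9) = 0.413.
ω_d = 84.9·√(1 − 0.413²) = 77.3 rad/s. t_p = π/ω_d = 0.0407 s.

t_p ≈ 0.0407 s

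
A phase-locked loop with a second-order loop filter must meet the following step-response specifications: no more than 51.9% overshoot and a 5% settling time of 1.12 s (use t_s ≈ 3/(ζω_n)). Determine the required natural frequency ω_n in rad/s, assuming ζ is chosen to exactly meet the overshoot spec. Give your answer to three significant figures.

ω_n ≈ 13.1 rad/s

From %OS = 100·exp(−πζ/√(1−ζ²)), invert to get ζ = −ln(OS)/√(π² + ln²(OS)) with OS = 0.519.
−ln 0.519 = 0.6559, so ζ = 0.6559/√(π² + 0.4301) = 0.204.
From t_s ≈ 3/(ζω_n): ω_n = 3/(ζ·t_s) = 3/(0.204·1.12) = 13.1 rad/s.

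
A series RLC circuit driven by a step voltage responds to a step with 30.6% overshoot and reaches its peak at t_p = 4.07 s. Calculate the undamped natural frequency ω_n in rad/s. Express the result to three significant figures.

ζ from %OS: ζ = |ln 0.306|/√(π²+ln²0.306) = 0.353.
From t_p = π/ω_d, ω_d = π/4.07 = 0.772 rad/s, so ω_n = ω_d/√(1−ζ²) = 0.825 rad/s.

ω_n ≈ 0.825 rad/s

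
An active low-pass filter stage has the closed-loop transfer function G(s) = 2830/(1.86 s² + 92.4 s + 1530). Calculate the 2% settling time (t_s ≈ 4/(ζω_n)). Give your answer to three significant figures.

t_s ≈ 0.161 s

Dividing through by 1.86: denominator becomes s² + 49.68 s + 822.6.
So ω_n = √822.6 = 28.7 rad/s and ζ = 49.68/(2·28.7) = 0.866.
t_s ≈ 4/(ζω_n) = 0.161 s.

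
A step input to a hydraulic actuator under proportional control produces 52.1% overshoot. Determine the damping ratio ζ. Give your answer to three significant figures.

ζ ≈ 0.203

Inverting the overshoot relation: ζ = |ln 0.521|/√(π² + ln²0.521) = 0.203.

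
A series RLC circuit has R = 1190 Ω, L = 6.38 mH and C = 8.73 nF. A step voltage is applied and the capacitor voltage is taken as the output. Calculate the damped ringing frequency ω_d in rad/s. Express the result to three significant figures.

ω_d ≈ 96200 rad/s

For a series RLC circuit (capacitor voltage as output), ω_n = 1/√(LC) = 1/√(6.38 mH · 8.73 nF) = 134000 rad/s.
ζ = (R/2)·√(C/L) = (1190/2)·√(8.73 nF/6.38 mH) = 0.696.
The damped frequency ω_d = ω_n√(1−ζ²) = 96200 rad/s.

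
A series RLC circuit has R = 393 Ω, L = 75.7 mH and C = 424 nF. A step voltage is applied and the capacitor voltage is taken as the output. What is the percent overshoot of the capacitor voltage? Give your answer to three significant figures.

%OS ≈ 19.2%

For a series RLC circuit (capacitor voltage as output), ω_n = 1/√(LC) = 1/√(75.7 mH · 424 nF) = 5580 rad/s.
ζ = (R/2)·√(C/L) = (393/2)·√(424 nF/75.7 mH) = 0.465.
Overshoot: exp(−π·0.465/√(1−0.465²)) = 0.192, i.e. 19.2%.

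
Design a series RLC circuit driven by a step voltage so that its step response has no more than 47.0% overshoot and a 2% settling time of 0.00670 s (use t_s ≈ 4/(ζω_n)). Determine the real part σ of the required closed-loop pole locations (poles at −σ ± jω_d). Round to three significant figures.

σ ≈ 597

The settling-time spec alone fixes σ = ζω_n = 4/t_s = 4/0.00670 = 597.
(Overshoot then fixes ζ = 0.234 and hence ω_d = σ·√(1−ζ²)/ζ = 2480 rad/s.)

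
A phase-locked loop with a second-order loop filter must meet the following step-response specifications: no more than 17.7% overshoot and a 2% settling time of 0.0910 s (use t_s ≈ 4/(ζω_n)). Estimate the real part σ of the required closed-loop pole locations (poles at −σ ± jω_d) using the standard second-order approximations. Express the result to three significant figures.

σ ≈ 44.0

The settling-time spec alone fixes σ = ζω_n = 4/t_s = 4/0.0910 = 44.0.
(Overshoot then fixes ζ = 0.483 and hence ω_d = σ·√(1−ζ²)/ζ = 79.7 rad/s.)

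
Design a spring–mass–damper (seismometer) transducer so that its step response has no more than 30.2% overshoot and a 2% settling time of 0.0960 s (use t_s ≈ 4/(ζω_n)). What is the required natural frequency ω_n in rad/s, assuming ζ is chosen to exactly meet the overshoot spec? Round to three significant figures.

Inverting the overshoot relation: ζ = |ln 0.302|/√(π² + ln²0.302) = 0.356.
Then ω_n = 4/(ζ t_s) = 4/(0.356 × 0.0960) = 117 rad/s.

ω_n ≈ 117 rad/s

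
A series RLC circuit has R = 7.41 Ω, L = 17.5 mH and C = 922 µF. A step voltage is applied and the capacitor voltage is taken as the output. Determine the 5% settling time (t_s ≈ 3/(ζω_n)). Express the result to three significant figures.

For a series RLC circuit (capacitor voltage as output), ω_n = 1/√(LC) = 1/√(17.5 mH · 922 µF) = 249 rad/s.
ζ = (R/2)·√(C/L) = (7.41/2)·√(922 µF/17.5 mH) = 0.850.
t_s ≈ 3/(ζω_n) = 0.0142 s.

t_s ≈ 0.0142 s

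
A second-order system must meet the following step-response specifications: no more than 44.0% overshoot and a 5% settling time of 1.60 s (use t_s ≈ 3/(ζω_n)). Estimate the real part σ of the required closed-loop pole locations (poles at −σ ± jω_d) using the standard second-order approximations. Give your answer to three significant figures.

The settling-time spec alone fixes σ = ζω_n = 3/t_s = 3/1.60 = 1.88.
(Overshoot then fixes ζ = 0.253 and hence ω_d = σ·√(1−ζ²)/ζ = 7.17 rad/s.)

σ ≈ 1.88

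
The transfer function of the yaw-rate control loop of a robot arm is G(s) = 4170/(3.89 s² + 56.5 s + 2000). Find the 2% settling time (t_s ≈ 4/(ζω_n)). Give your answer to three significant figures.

t_s ≈ 0.551 s

Dividing through by 3.89: denominator becomes s² + 14.52 s + 514.1.
So ω_n = √514.1 = 22.7 rad/s and ζ = 14.52/(2·22.7) = 0.320.
t_s ≈ 4/(ζω_n) = 0.551 s.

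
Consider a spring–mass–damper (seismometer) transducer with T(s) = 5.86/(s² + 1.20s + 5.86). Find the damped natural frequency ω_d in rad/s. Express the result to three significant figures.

ω_d ≈ 2.35 rad/s

Comparing the denominator to s² + 2ζω_n s + ω_n²: ω_n = √5.86 = 2.42 rad/s, and 2ζω_n = 1.20 so ζ = 1.20/(2·2.42) = 0.248.
ω_d = 2.42·√(1 − 0.248²) = 2.35 rad/s.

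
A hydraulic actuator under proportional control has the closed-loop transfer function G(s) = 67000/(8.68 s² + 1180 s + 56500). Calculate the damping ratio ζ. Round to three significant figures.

Dividing through by 8.68: denominator becomes s² + 135.9 s + 6509.
So ω_n = √6509 = 80.7 rad/s and ζ = 135.9/(2·80.7) = 0.842.

ζ ≈ 0.842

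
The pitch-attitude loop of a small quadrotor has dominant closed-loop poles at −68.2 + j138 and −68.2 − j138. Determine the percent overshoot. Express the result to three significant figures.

%OS ≈ 21.2%

The poles are at −σ ± jω_d with σ = 68.2 and ω_d = 138, so ω_n = √(σ²+ω_d²) = 154 rad/s and ζ = σ/ω_n = 0.443.
%OS = 100·exp(−πζ/√(1−ζ²)) = 21.2%.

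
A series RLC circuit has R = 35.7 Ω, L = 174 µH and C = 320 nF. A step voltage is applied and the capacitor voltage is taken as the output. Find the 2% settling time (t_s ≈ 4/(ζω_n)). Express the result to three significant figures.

For a series RLC circuit (capacitor voltage as output), ω_n = 1/√(LC) = 1/√(174 µH · 320 nF) = 134000 rad/s.
ζ = (R/2)·√(C/L) = (35.7/2)·√(320 nF/174 µH) = 0.765.
t_s ≈ 4/(ζω_n) = 0.0000390 s.

t_s ≈ 0.0000390 s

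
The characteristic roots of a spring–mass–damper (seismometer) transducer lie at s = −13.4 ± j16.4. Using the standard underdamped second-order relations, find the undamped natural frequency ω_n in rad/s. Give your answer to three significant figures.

ω_n ≈ 21.2 rad/s

With σ = 13.4, ω_d = 16.4: ω_n = √(σ²+ω_d²) = 21.2 rad/s, ζ = σ/ω_n = 0.633.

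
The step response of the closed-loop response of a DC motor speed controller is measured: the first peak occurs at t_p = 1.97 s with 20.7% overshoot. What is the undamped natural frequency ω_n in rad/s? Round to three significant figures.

From the overshoot, ζ = −ln(OS)/√(π²+ln²(OS)) = 0.448.
t_p = π/ω_d ⇒ ω_d = 1.59 rad/s; then ω_n = ω_d/√(1−ζ²) = 1.78 rad/s.

ω_n ≈ 1.78 rad/s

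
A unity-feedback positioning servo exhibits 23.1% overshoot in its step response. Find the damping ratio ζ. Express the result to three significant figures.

ζ ≈ 0.423

Inverting the overshoot relation: ζ = |ln 0.231|/√(π² + ln²0.231) = 0.423.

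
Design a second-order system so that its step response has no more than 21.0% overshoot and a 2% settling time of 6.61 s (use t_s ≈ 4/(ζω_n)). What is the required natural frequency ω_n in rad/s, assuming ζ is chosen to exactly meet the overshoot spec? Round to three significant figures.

ζ = −ln(OS)/√(π² + (ln OS)²). With OS = 0.210, ln OS = −1.561 and ζ = 1.561/3.508 = 0.445.
Then ω_n = 4/(ζ t_s) = 4/(0.445 × 6.61) = 1.36 rad/s.

ω_n ≈ 1.36 rad/s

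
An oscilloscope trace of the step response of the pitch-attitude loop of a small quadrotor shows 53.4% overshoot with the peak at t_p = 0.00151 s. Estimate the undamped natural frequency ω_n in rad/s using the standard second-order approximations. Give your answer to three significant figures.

ω_n ≈ 2120 rad/s

ζ from %OS: ζ = |ln 0.534|/√(π²+ln²0.534) = 0.196.
t_p = π/ω_d ⇒ ω_d = 2080 rad/s; then ω_n = ω_d/√(1−ζ²) = 2120 rad/s.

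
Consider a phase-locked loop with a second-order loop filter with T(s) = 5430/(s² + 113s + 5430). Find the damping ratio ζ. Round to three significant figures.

ζ ≈ 0.767

Comparing the denominator to s² + 2ζω_n s + ω_n²: ω_n = √5430 = 73.7 rad/s, and 2ζω_n = 113 so ζ = 113/(2·73.7) = 0.767.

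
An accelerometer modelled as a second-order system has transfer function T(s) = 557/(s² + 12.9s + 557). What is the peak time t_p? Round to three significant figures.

t_p ≈ 0.138 s

Comparing the denominator to s² + 2ζω_n s + ω_n²: ω_n = √557 = 23.6 rad/s, and 2ζω_n = 12.9 so ζ = 12.9/(2·23.6) = 0.273.
ω_d = ω_n√(1−ζ²) = 22.7 rad/s. Then t_p = π/ω_d = 0.138 s.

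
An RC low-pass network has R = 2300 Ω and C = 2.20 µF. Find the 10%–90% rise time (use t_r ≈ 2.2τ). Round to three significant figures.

τ = RC = 2300 × 2.20 µF = 0.00506 s.
t_r ≈ 2.2τ = 0.0111 s.

t_r ≈ 0.0111 s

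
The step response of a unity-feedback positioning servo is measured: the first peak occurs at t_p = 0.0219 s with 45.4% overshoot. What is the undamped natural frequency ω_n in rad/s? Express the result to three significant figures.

From the overshoot, ζ = −ln(OS)/√(π²+ln²(OS)) = 0.244.
t_p = π/ω_d ⇒ ω_d = 143 rad/s; then ω_n = ω_d/√(1−ζ²) = 148 rad/s.

ω_n ≈ 148 rad/s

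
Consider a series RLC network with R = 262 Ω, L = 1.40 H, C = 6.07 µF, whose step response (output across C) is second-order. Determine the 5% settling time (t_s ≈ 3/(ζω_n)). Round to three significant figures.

For a series RLC circuit (capacitor voltage as output), ω_n = 1/√(LC) = 1/√(1.40 H · 6.07 µF) = 343 rad/s.
ζ = (R/2)·√(C/L) = (262/2)·√(6.07 µF/1.40 H) = 0.273.
t_s ≈ 3/(ζω_n) = 0.0321 s.

t_s ≈ 0.0321 s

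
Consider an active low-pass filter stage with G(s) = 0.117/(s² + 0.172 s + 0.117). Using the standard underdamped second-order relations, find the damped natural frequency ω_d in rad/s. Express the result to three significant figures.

ω_d ≈ 0.331 rad/s

Comparing the denominator to s² + 2ζω_n s + ω_n²: ω_n = √0.117 = 0.342 rad/s, and 2ζω_n = 0.172 so ζ = 0.172/(2·0.342) = 0.251.
ω_d = 0.342·√(1 − 0.251²) = 0.331 rad/s.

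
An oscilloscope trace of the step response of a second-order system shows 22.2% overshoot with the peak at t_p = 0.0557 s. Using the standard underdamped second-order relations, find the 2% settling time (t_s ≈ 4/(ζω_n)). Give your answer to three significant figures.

t_s ≈ 0.148 s

The overshoot fixes ζ = −ln(OS)/√(π²+ln²(OS)) = 0.432.
From t_p = π/ω_d, ω_d = π/0.0557 = 56.4 rad/s, so ω_n = ω_d/√(1−ζ²) = 62.5 rad/s.
t_s ≈ 4/(ζω_n) = 4/(0.432·62.5) = 0.148 s.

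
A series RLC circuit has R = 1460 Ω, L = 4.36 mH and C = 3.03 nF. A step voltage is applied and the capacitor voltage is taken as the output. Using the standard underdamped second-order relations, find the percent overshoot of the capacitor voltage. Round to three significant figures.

%OS ≈ 8.99%

For a series RLC circuit (capacitor voltage as output), ω_n = 1/√(LC) = 1/√(4.36 mH · 3.03 nF) = 275000 rad/s.
ζ = (R/2)·√(C/L) = (1460/2)·√(3.03 nF/4.36 mH) = 0.609.
%OS = 100·exp(−πζ/√(1−ζ²)) = 8.99%.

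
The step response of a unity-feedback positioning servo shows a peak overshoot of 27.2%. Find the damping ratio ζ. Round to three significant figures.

Inverting the overshoot relation: ζ = |ln 0.272|/√(π² + ln²0.272) = 0.383.

ζ ≈ 0.383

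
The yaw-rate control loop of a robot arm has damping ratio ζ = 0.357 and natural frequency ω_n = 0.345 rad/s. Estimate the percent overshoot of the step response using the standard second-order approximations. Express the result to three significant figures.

For an underdamped second-order system, %OS = 100·exp(−πζ/√(1−ζ²)).
πζ/√(1−ζ²) = π·0.357/√(1−0.127) = 1.201, so %OS = 100·e^(−1.201) = 30.1%.

%OS ≈ 30.1%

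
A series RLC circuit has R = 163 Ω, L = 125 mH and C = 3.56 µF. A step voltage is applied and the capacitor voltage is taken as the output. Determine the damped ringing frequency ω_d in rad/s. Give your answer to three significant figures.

For a series RLC circuit (capacitor voltage as output), ω_n = 1/√(LC) = 1/√(125 mH · 3.56 µF) = 1500 rad/s.
ζ = (R/2)·√(C/L) = (163/2)·√(3.56 µF/125 mH) = 0.435.
ω_d = ω_n√(1−ζ²) = 1350 rad/s.

ω_d ≈ 1350 rad/s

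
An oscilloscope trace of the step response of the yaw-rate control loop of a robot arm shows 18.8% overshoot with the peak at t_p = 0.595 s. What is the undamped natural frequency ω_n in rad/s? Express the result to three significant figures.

ω_n ≈ 5.98 rad/s

ζ from %OS: ζ = |ln 0.188|/√(π²+ln²0.188) = 0.470.
t_p = π/ω_d ⇒ ω_d = 5.28 rad/s; then ω_n = ω_d/√(1−ζ²) = 5.98 rad/s.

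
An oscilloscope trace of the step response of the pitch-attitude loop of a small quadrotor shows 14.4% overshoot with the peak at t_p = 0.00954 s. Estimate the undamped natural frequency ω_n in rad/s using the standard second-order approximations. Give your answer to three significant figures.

From the overshoot, ζ = −ln(OS)/√(π²+ln²(OS)) = 0.525.
From t_p = π/ω_d, ω_d = π/0.00954 = 329 rad/s, so ω_n = ω_d/√(1−ζ²) = 387 rad/s.

ω_n ≈ 387 rad/s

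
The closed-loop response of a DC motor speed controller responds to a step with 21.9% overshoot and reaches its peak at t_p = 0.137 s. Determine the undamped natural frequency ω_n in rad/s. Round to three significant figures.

ω_n ≈ 25.5 rad/s

From the overshoot, ζ = −ln(OS)/√(π²+ln²(OS)) = 0.435.
From t_p = π/ω_d, ω_d = π/0.137 = 22.9 rad/s, so ω_n = ω_d/√(1−ζ²) = 25.5 rad/s.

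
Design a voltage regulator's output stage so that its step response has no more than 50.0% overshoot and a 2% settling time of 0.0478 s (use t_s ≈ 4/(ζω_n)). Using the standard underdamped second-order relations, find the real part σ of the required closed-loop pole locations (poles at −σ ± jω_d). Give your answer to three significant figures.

σ ≈ 83.7

The settling-time spec alone fixes σ = ζω_n = 4/t_s = 4/0.0478 = 83.7.
(Overshoot then fixes ζ = 0.215 and hence ω_d = σ·√(1−ζ²)/ζ = 379 rad/s.)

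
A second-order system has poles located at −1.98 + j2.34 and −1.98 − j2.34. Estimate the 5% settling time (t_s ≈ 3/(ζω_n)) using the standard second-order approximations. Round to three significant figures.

t_s ≈ 1.52 s

For poles at −σ ± jω_d, ζω_n = σ = 1.98, so t_s ≈ 3/σ = 1.52 s.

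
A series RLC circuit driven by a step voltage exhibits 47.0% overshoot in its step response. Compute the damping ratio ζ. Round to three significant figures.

ζ ≈ 0.234

From %OS = 100·exp(−πζ/√(1−ζ²)), invert to get ζ = −ln(OS)/√(π² + ln²(OS)) with OS = 0.470.
−ln 0.470 = 0.7550, so ζ = 0.7550/√(π² + 0.5701) = 0.234.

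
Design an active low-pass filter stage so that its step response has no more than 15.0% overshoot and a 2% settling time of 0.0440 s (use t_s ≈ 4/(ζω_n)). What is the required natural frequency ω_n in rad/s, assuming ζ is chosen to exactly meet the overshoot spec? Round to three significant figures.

ω_n ≈ 176 rad/s

ζ = −ln(OS)/√(π² + (ln OS)²). With OS = 0.150, ln OS = −1.897 and ζ = 1.897/3.670 = 0.517.
From t_s ≈ 4/(ζω_n): ω_n = 4/(ζ·t_s) = 4/(0.517·0.0440) = 176 rad/s.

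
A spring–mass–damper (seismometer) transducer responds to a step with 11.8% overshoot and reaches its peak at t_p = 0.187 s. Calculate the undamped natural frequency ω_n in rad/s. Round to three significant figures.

ω_n ≈ 20.3 rad/s

From the overshoot, ζ = −ln(OS)/√(π²+ln²(OS)) = 0.562.
From t_p = π/ω_d, ω_d = π/0.187 = 16.8 rad/s, so ω_n = ω_d/√(1−ζ²) = 20.3 rad/s.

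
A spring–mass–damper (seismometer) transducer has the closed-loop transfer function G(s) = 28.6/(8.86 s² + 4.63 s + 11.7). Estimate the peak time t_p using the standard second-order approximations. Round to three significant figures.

t_p ≈ 2.81 s

Dividing through by 8.86: denominator becomes s² + 0.5226 s + 1.321.
So ω_n = √1.321 = 1.15 rad/s and ζ = 0.5226/(2·1.15) = 0.227.
The damped frequency ω_d = ω_n√(1−ζ²) = 1.12 rad/s. t_p = π/ω_d = 2.81 s.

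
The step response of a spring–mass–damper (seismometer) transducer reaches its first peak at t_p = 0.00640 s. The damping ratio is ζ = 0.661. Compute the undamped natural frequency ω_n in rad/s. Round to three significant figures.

ω_n ≈ 654 rad/s

Peak time t_p = π/ω_d, so ω_d = π/t_p = π/0.00640 = 491 rad/s.
ω_n = ω_d/√(1−ζ²) = 491/√0.563 = 654 rad/s.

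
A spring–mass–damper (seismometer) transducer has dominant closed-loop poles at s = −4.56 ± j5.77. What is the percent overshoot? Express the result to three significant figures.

With σ = 4.56, ω_d = 5.77: ω_n = √(σ²+ω_d²) = 7.35 rad/s, ζ = σ/ω_n = 0.620.
Overshoot: exp(−π·0.620/√(1−0.620²)) = 0.0835, i.e. 8.35%.

%OS ≈ 8.35%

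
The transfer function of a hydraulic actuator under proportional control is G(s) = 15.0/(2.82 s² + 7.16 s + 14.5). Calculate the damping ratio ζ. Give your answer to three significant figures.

ζ ≈ 0.560

Dividing through by 2.82: denominator becomes s² + 2.539 s + 5.142.
So ω_n = √5.142 = 2.27 rad/s and ζ = 2.539/(2·2.27) = 0.560.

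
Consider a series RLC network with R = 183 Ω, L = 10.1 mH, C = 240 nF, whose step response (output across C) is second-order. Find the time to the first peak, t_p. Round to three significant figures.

For a series RLC circuit (capacitor voltage as output), ω_n = 1/√(LC) = 1/√(10.1 mH · 240 nF) = 20300 rad/s.
ζ = (R/2)·√(C/L) = (183/2)·√(240 nF/10.1 mH) = 0.446.
The damped frequency ω_d = ω_n√(1−ζ²) = 18200 rad/s. t_p = π/ω_d = 0.000173 s.

t_p ≈ 0.000173 s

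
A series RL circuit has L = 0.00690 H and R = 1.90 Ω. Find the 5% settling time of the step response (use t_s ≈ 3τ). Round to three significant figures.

τ = L/R = 0.00690/1.90 = 0.00363 s.
t_s ≈ 3τ = 0.0109 s.

t_s ≈ 0.0109 s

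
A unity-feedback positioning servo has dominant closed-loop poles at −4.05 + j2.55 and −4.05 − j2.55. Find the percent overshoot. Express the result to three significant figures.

|pole| = ω_n = √(4.05² + 2.55²) = 4.79 rad/s; ζ = cos θ = σ/ω_n = 0.846.
%OS = 100·exp(−πζ/√(1−ζ²)) = 0.681%.

%OS ≈ 0.681%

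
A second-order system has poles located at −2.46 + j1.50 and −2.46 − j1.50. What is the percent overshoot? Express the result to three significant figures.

%OS ≈ 0.579%

The poles are at −σ ± jω_d with σ = 2.46 and ω_d = 1.50, so ω_n = √(σ²+ω_d²) = 2.88 rad/s and ζ = σ/ω_n = 0.854.
%OS = 100 e^{−πζ/√(1−ζ²)} with ζ = 0.854 gives 0.579%.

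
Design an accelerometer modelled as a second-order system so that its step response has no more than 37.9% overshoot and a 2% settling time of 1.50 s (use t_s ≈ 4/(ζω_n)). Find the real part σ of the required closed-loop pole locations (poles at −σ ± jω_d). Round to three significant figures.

The settling-time spec alone fixes σ = ζω_n = 4/t_s = 4/1.50 = 2.67.
(Overshoot then fixes ζ = 0.295 and hence ω_d = σ·√(1−ζ²)/ζ = 8.63 rad/s.)

σ ≈ 2.67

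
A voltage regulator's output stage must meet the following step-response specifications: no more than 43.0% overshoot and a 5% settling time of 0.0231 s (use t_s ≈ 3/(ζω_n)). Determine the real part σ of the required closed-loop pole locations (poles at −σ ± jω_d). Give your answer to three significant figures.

The settling-time spec alone fixes σ = ζω_n = 3/t_s = 3/0.0231 = 130.
(Overshoot then fixes ζ = 0.259 and hence ω_d = σ·√(1−ζ²)/ζ = 483 rad/s.)

σ ≈ 130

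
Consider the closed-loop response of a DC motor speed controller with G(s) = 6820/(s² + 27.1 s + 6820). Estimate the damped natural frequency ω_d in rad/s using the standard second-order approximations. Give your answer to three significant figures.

Comparing the denominator to s² + 2ζω_n s + ω_n²: ω_n = √6820 = 82.6 rad/s, and 2ζω_n = 27.1 so ζ = 27.1/(2·82.6) = 0.164.
ω_d = 82.6·√(1 − 0.164²) = 81.5 rad/s.

ω_d ≈ 81.5 rad/s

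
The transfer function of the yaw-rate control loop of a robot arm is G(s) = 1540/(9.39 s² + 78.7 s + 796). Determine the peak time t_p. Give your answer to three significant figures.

t_p ≈ 0.383 s

Dividing through by 9.39: denominator becomes s² + 8.381 s + 84.77.
So ω_n = √84.77 = 9.21 rad/s and ζ = 8.381/(2·9.21) = 0.455.
The damped frequency ω_d = ω_n√(1−ζ²) = 8.20 rad/s. t_p = π/ω_d = 0.383 s.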